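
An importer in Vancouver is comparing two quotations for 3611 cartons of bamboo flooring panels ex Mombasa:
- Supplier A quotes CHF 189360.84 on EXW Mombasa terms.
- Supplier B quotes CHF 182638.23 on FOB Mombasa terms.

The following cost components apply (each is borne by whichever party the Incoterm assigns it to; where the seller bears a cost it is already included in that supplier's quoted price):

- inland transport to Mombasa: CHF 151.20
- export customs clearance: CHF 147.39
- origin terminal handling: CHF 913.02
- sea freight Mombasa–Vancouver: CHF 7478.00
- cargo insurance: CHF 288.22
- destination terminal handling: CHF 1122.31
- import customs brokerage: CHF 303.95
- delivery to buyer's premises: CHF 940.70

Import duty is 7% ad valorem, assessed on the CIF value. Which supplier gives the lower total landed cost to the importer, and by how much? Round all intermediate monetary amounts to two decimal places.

Supplier A (EXW):
CIF value = EXW price + inland to port + export clearance + origin terminal + freight + insurance = 189360.84 + 151.20 + 147.39 + 913.02 + 7478.00 + 288.22 = 198338.67
Import duty = 198338.67 × 7% = 13883.71
Buyer bears (A): 151.20 + 147.39 + 913.02 + 7478.00 + 288.22 + 1122.31 + 303.95 + 940.70 = 11344.79
Landed cost (A) = invoice 189360.84 + 11344.79 + duty 13883.71 = 214589.34
Supplier B (FOB):
CIF value = FOB price + freight + insurance = 182638.23 + 7478.00 + 288.22 = 190404.45
Import duty = 190404.45 × 7% = 13328.31
Buyer bears (B): 7478.00 + 288.22 + 1122.31 + 303.95 + 940.70 = 10133.18
Landed cost (B) = invoice 182638.23 + 10133.18 + duty 13328.31 = 206099.72
Difference = |214589.34 − 206099.72| = 8489.62

Supplier B is cheaper by CHF 8489.62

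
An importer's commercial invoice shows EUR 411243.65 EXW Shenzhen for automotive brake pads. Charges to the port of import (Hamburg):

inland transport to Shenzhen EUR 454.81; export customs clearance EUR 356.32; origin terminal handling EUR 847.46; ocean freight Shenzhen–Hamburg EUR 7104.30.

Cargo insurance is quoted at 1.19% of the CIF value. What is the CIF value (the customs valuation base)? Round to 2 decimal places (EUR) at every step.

Let C be the CIF value. C = EXW price + pre-shipment costs + freight + 1.19% × C
C − 1.19% × C = 411243.65 + 454.81 + 356.32 + 847.46 + 7104.30
0.9881 × C = 420006.54
C = 420006.54 / 0.9881 = 425064.81
Insurance premium = 1.19% × 425064.81 = 5058.27

CIF value: EUR 425064.81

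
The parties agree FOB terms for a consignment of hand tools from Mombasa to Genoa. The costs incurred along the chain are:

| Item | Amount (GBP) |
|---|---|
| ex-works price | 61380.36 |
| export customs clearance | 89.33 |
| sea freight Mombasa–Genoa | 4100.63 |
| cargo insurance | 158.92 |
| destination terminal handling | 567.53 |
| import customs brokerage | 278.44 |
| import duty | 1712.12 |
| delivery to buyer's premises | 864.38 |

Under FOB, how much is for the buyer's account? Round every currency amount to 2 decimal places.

Buyer's account: GBP 7682.02

FOB: the seller bears costs until goods are on board at the origin port; the buyer bears freight, insurance and all costs thereafter.
Seller's account: goods 61380.36 + export clearance 89.33 = 61469.69
Buyer's account: freight 4100.63 + insurance 158.92 + destination terminal 567.53 + brokerage 278.44 + duty 1712.12 + delivery 864.38 = 7682.02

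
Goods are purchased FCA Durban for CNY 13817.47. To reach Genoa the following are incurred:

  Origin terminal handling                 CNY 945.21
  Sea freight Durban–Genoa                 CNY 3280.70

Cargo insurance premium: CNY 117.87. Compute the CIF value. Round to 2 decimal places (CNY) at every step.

CIF = FCA price + pre-shipment costs + freight + insurance
CIF = 13817.47 + 945.21 + 3280.70 + 117.87 = 18161.25

CIF value: CNY 18161.25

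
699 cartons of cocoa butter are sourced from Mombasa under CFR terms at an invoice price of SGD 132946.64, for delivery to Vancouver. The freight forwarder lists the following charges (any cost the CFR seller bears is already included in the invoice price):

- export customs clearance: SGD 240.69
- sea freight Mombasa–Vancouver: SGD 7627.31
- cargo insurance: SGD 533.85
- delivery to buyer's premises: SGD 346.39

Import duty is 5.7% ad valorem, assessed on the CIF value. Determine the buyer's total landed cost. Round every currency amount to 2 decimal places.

CFR: the seller pays costs through ocean freight to the destination port, but not insurance.
Already in the invoice (seller's account under CFR): export clearance, freight — exclude.
CIF value = CFR price + insurance = 132946.64 + 533.85 = 133480.49
Import duty = 133480.49 × 5.7% = 7608.39
Buyer bears: insurance 533.85 + delivery 346.39 + duty 7608.39 = 8488.63
Landed cost = invoice 132946.64 + 8488.63 = 141435.27

Total landed cost: SGD 141435.27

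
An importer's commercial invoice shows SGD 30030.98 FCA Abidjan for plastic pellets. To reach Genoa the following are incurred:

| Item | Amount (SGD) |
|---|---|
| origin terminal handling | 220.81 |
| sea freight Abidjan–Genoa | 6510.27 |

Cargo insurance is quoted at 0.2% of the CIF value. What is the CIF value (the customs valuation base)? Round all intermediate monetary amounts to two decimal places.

Let C be the CIF value. C = FCA price + pre-shipment costs + freight + 0.2% × C
C − 0.2% × C = 30030.98 + 220.81 + 6510.27
0.998 × C = 36762.06
C = 36762.06 / 0.998 = 36835.73
Insurance premium = 0.2% × 36835.73 = 73.67

CIF value: SGD 36835.73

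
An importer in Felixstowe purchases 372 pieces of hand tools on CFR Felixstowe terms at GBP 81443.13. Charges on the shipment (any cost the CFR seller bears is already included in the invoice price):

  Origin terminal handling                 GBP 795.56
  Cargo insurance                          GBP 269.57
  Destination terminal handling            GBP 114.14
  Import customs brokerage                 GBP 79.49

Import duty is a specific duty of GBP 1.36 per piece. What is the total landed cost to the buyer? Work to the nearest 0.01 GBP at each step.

CFR: the seller pays costs through ocean freight to the destination port, but not insurance.
Already in the invoice (seller's account under CFR): origin terminal — exclude.
CIF value = CFR price + insurance = 81443.13 + 269.57 = 81712.70
Import duty = 372 × 1.36 = 505.92
Buyer bears: insurance 269.57 + destination terminal 114.14 + brokerage 79.49 + duty 505.92 = 969.12
Landed cost = invoice 81443.13 + 969.12 = 82412.25

Total landed cost: GBP 82412.25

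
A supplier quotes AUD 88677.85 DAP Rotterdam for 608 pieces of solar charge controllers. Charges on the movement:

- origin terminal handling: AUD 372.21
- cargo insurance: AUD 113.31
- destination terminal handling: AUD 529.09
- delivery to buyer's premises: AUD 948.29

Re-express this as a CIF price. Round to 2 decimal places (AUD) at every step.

Not relevant to the conversion: origin terminal, insurance — on the seller under both DAP and CIF; already in the DAP price and stays in the CIF price.
From DAP to CIF, the seller no longer bears: destination terminal, delivery.
CIF price = 88677.85 − 529.09 − 948.29 = 87200.47

CIF price: AUD 87200.47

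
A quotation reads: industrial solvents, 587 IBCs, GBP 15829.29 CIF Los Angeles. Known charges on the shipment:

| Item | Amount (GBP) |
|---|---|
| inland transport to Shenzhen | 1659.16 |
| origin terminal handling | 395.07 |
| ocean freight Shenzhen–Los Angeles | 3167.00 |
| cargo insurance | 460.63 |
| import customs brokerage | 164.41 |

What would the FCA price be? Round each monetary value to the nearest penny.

FCA price: GBP 11806.59

Not relevant to the conversion: inland to port — on the seller under both CIF and FCA; already in the CIF price and stays in the FCA price. brokerage — on the buyer under both terms; not part of either seller's price.
From CIF to FCA, the seller no longer bears: origin terminal, freight, insurance.
FCA price = 15829.29 − 395.07 − 3167.00 − 460.63 = 11806.59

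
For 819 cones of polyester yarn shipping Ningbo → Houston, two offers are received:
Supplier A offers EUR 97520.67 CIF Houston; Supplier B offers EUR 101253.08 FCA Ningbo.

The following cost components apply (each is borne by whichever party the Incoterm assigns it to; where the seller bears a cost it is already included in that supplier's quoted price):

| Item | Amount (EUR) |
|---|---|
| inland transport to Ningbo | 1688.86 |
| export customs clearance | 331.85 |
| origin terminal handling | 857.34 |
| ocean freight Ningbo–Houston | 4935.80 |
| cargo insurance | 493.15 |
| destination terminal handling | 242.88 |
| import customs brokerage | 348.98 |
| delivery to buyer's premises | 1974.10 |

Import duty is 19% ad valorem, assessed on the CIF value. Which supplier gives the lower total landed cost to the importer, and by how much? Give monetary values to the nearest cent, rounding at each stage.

Supplier A is cheaper by EUR 11922.25

Supplier A (CIF):
The CIF price already equals the CIF value: 97520.67
Import duty = 97520.67 × 19% = 18528.93
Buyer bears (A): 242.88 + 348.98 + 1974.10 = 2565.96
Landed cost (A) = invoice 97520.67 + 2565.96 + duty 18528.93 = 118615.56
Supplier B (FCA):
CIF value = FCA price + origin terminal + freight + insurance = 101253.08 + 857.34 + 4935.80 + 493.15 = 107539.37
Import duty = 107539.37 × 19% = 20432.48
Buyer bears (B): 857.34 + 4935.80 + 493.15 + 242.88 + 348.98 + 1974.10 = 8852.25
Landed cost (B) = invoice 101253.08 + 8852.25 + duty 20432.48 = 130537.81
Difference = |118615.56 − 130537.81| = 11922.25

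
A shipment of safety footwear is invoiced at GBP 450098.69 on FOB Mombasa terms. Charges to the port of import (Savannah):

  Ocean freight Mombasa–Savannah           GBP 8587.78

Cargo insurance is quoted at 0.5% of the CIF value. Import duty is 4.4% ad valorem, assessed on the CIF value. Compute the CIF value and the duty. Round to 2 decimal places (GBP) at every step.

CIF value: GBP 460991.43; import duty: GBP 20283.62

Let C be the CIF value. C = FOB price + freight + 0.5% × C
C − 0.5% × C = 450098.69 + 8587.78
0.995 × C = 458686.47
C = 458686.47 / 0.995 = 460991.43
Insurance premium = 0.5% × 460991.43 = 2304.96
Import duty = 460991.43 × 4.4% = 20283.62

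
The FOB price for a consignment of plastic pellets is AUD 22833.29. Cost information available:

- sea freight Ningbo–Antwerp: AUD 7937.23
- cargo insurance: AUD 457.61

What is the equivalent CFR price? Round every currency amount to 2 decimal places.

Not relevant to the conversion: insurance — on the buyer under both terms; not part of either seller's price.
From FOB to CFR, the seller additionally bears: freight.
CFR price = 22833.29 + 7937.23 = 30770.52

CFR price: AUD 30770.52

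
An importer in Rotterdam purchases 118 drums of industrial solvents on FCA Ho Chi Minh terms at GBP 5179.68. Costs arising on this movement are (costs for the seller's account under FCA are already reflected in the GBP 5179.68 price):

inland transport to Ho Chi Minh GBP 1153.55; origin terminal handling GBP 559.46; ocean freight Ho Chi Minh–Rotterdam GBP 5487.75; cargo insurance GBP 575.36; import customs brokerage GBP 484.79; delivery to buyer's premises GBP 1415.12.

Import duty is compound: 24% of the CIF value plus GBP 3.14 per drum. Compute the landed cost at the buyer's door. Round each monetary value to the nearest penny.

FCA: the seller delivers export-cleared goods to the carrier; the buyer bears costs from that point.
Already in the invoice (seller's account under FCA): inland to port — exclude.
CIF value = FCA price + origin terminal + freight + insurance = 5179.68 + 559.46 + 5487.75 + 575.36 = 11802.25
Ad valorem component: 11802.25 × 24% = 2832.54
Specific component: 118 × 3.14 = 370.52
Import duty = 2832.54 + 370.52 = 3203.06
Buyer bears: origin terminal 559.46 + freight 5487.75 + insurance 575.36 + brokerage 484.79 + delivery 1415.12 + duty 3203.06 = 11725.54
Landed cost = invoice 5179.68 + 11725.54 = 16905.22

Total landed cost: GBP 16905.22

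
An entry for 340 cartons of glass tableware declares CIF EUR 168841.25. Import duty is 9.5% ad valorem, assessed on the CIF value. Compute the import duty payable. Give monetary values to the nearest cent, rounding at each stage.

Import duty: EUR 16039.92

Import duty = 168841.25 × 9.5% = 16039.92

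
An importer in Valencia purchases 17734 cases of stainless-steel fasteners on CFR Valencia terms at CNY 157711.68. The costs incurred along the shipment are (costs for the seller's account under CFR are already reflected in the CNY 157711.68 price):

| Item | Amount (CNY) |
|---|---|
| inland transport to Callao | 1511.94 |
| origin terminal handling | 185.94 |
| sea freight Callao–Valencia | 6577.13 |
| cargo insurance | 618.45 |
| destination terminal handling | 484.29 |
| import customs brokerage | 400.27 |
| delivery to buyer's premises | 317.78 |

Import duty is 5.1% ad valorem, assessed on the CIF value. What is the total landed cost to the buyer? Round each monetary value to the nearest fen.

Total landed cost: CNY 167607.31

CFR: the seller pays costs through ocean freight to the destination port, but not insurance.
Already in the invoice (seller's account under CFR): inland to port, origin terminal, freight — exclude.
CIF value = CFR price + insurance = 157711.68 + 618.45 = 158330.13
Import duty = 158330.13 × 5.1% = 8074.84
Buyer bears: insurance 618.45 + destination terminal 484.29 + brokerage 400.27 + delivery 317.78 + duty 8074.84 = 9895.63
Landed cost = invoice 157711.68 + 9895.63 = 167607.31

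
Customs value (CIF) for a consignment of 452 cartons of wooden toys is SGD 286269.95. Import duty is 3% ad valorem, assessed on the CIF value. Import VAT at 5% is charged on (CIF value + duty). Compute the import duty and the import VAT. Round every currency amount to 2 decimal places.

Import duty: SGD 8588.10; import VAT: SGD 14742.90

Import duty = 286269.95 × 3% = 8588.10
VAT base = CIF + duty = 286269.95 + 8588.10 = 294858.05
Import VAT = 294858.05 × 5% = 14742.90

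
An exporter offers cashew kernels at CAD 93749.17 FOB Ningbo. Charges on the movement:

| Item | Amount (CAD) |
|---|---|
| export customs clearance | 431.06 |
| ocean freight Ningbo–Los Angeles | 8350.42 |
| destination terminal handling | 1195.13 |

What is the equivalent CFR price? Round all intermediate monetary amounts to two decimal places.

CFR price: CAD 102099.59

Not relevant to the conversion: export clearance — on the seller under both FOB and CFR; already in the FOB price and stays in the CFR price. destination terminal — on the buyer under both terms; not part of either seller's price.
From FOB to CFR, the seller additionally bears: freight.
CFR price = 93749.17 + 8350.42 = 102099.59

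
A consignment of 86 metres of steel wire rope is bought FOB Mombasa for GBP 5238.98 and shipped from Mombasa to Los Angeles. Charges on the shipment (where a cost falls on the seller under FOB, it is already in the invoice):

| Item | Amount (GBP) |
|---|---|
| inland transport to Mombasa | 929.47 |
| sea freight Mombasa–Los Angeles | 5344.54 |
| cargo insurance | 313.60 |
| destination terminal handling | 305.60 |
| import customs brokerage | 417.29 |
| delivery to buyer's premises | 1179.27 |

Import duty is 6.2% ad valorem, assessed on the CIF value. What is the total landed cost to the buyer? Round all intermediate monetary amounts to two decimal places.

Total landed cost: GBP 13474.90

FOB: the seller bears costs until goods are on board at the origin port; the buyer bears freight, insurance and all costs thereafter.
Already in the invoice (seller's account under FOB): inland to port — exclude.
CIF value = FOB price + freight + insurance = 5238.98 + 5344.54 + 313.60 = 10897.12
Import duty = 10897.12 × 6.2% = 675.62
Buyer bears: freight 5344.54 + insurance 313.60 + destination terminal 305.60 + brokerage 417.29 + delivery 1179.27 + duty 675.62 = 8235.92
Landed cost = invoice 5238.98 + 8235.92 = 13474.90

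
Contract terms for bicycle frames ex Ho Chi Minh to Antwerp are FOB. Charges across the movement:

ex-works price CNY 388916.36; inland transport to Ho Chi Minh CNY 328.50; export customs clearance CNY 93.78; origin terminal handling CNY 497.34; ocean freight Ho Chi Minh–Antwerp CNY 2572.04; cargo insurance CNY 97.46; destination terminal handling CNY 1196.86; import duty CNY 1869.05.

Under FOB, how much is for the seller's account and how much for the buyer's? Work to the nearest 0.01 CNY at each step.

Seller: CNY 389835.98; buyer: CNY 5735.41

FOB: the seller bears costs until goods are on board at the origin port; the buyer bears freight, insurance and all costs thereafter.
Seller's account: goods 388916.36 + inland to port 328.50 + export clearance 93.78 + origin terminal 497.34 = 389835.98
Buyer's account: freight 2572.04 + insurance 97.46 + destination terminal 1196.86 + duty 1869.05 = 5735.41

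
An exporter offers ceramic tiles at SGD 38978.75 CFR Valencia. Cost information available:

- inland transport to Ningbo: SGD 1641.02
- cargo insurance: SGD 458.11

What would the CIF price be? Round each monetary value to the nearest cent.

Not relevant to the conversion: inland to port — on the seller under both CFR and CIF; already in the CFR price and stays in the CIF price.
From CFR to CIF, the seller additionally bears: insurance.
CIF price = 38978.75 + 458.11 = 39436.86

CIF price: SGD 39436.86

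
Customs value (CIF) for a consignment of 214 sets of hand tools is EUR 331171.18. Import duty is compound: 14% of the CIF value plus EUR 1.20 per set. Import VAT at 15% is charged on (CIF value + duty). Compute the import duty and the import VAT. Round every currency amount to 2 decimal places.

Ad valorem component: 331171.18 × 14% = 46363.97
Specific component: 214 × 1.20 = 256.80
Import duty = 46363.97 + 256.80 = 46620.77
VAT base = CIF + duty = 331171.18 + 46620.77 = 377791.95
Import VAT = 377791.95 × 15% = 56668.79

Import duty: EUR 46620.77; import VAT: EUR 56668.79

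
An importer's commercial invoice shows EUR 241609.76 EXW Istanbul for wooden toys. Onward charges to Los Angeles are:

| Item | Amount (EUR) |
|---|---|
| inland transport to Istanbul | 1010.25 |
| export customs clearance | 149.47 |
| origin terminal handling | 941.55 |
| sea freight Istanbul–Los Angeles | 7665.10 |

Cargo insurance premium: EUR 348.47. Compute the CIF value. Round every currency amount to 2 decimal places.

CIF = EXW price + pre-shipment costs + freight + insurance
CIF = 241609.76 + 1010.25 + 149.47 + 941.55 + 7665.10 + 348.47 = 251724.60

CIF value: EUR 251724.60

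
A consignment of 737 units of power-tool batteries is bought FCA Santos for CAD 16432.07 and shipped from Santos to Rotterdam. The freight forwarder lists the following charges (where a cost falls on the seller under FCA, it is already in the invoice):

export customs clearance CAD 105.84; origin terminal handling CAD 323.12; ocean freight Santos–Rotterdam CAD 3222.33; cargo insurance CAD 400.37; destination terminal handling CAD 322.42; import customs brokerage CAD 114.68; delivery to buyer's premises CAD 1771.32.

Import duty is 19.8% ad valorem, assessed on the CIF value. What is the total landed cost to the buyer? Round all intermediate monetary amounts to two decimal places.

Total landed cost: CAD 26621.13

FCA: the seller delivers export-cleared goods to the carrier; the buyer bears costs from that point.
Already in the invoice (seller's account under FCA): export clearance — exclude.
CIF value = FCA price + origin terminal + freight + insurance = 16432.07 + 323.12 + 3222.33 + 400.37 = 20377.89
Import duty = 20377.89 × 19.8% = 4034.82
Buyer bears: origin terminal 323.12 + freight 3222.33 + insurance 400.37 + destination terminal 322.42 + brokerage 114.68 + delivery 1771.32 + duty 4034.82 = 10189.06
Landed cost = invoice 16432.07 + 10189.06 = 26621.13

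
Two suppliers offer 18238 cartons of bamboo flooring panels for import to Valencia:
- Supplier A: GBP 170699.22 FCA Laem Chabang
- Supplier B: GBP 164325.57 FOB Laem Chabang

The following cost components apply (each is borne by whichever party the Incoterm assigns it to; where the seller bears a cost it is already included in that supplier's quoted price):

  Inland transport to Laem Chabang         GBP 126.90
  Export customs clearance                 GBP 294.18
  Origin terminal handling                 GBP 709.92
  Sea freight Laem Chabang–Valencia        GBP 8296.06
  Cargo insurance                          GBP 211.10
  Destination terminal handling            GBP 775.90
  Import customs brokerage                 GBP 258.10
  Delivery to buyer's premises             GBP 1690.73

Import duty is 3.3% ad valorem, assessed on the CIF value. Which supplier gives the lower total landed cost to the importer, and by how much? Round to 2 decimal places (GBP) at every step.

Supplier A (FCA):
CIF value = FCA price + origin terminal + freight + insurance = 170699.22 + 709.92 + 8296.06 + 211.10 = 179916.30
Import duty = 179916.30 × 3.3% = 5937.24
Buyer bears (A): 709.92 + 8296.06 + 211.10 + 775.90 + 258.10 + 1690.73 = 11941.81
Landed cost (A) = invoice 170699.22 + 11941.81 + duty 5937.24 = 188578.27
Supplier B (FOB):
CIF value = FOB price + freight + insurance = 164325.57 + 8296.06 + 211.10 = 172832.73
Import duty = 172832.73 × 3.3% = 5703.48
Buyer bears (B): 8296.06 + 211.10 + 775.90 + 258.10 + 1690.73 = 11231.89
Landed cost (B) = invoice 164325.57 + 11231.89 + duty 5703.48 = 181260.94
Difference = |188578.27 − 181260.94| = 7317.33

Supplier B is cheaper by GBP 7317.33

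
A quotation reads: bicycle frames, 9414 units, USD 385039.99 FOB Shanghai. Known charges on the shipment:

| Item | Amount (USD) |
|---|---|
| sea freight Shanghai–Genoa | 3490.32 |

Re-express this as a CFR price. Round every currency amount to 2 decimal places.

From FOB to CFR, the seller additionally bears: freight.
CFR price = 385039.99 + 3490.32 = 388530.31

CFR price: USD 388530.31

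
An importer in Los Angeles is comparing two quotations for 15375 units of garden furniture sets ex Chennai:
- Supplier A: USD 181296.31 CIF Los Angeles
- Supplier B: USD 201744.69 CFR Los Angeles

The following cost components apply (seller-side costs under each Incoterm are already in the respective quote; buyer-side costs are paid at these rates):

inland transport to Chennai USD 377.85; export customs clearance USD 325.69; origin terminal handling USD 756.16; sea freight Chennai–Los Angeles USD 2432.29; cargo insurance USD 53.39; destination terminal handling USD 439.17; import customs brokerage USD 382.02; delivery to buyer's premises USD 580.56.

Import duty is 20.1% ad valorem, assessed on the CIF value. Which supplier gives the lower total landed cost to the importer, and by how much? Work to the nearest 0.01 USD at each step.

Supplier A is cheaper by USD 24622.62

Supplier A (CIF):
The CIF price already equals the CIF value: 181296.31
Import duty = 181296.31 × 20.1% = 36440.56
Buyer bears (A): 439.17 + 382.02 + 580.56 = 1401.75
Landed cost (A) = invoice 181296.31 + 1401.75 + duty 36440.56 = 219138.62
Supplier B (CFR):
CIF value = CFR price + insurance = 201744.69 + 53.39 = 201798.08
Import duty = 201798.08 × 20.1% = 40561.41
Buyer bears (B): 53.39 + 439.17 + 382.02 + 580.56 = 1455.14
Landed cost (B) = invoice 201744.69 + 1455.14 + duty 40561.41 = 243761.24
Difference = |219138.62 − 243761.24| = 24622.62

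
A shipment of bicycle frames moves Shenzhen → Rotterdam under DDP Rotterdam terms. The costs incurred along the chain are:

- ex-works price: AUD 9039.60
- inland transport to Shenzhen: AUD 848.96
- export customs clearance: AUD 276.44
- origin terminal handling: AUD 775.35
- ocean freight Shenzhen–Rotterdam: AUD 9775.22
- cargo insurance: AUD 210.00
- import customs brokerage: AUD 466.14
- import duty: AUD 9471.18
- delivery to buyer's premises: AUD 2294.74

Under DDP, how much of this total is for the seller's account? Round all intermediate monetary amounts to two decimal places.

Seller's account: AUD 33157.63

DDP: the seller bears all costs including import duty.
Seller's account: goods 9039.60 + inland to port 848.96 + export clearance 276.44 + origin terminal 775.35 + freight 9775.22 + insurance 210.00 + brokerage 466.14 + duty 9471.18 + delivery 2294.74 = 33157.63
Buyer's account: 0.00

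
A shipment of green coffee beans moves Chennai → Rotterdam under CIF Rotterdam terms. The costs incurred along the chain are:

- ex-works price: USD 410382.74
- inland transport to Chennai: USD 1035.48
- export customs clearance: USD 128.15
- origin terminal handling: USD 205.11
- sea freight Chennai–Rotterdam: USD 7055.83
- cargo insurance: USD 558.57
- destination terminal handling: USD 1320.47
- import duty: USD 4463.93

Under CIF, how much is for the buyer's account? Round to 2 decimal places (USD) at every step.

CIF: the seller pays costs through ocean freight and marine insurance to the destination port.
Seller's account: goods 410382.74 + inland to port 1035.48 + export clearance 128.15 + origin terminal 205.11 + freight 7055.83 + insurance 558.57 = 419365.88
Buyer's account: destination terminal 1320.47 + duty 4463.93 = 5784.40

Buyer's account: USD 5784.40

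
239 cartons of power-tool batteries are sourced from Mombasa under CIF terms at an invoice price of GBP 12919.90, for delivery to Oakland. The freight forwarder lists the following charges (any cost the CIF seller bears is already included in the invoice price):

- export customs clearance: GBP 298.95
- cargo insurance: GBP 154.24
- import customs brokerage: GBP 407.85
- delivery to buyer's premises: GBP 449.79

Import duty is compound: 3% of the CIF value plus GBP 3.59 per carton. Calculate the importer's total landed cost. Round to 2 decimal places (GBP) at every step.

Total landed cost: GBP 15023.15

CIF: the seller pays costs through ocean freight and marine insurance to the destination port.
Already in the invoice (seller's account under CIF): export clearance, insurance — exclude.
The CIF price already equals the CIF value: 12919.90
Ad valorem component: 12919.90 × 3% = 387.60
Specific component: 239 × 3.59 = 858.01
Import duty = 387.60 + 858.01 = 1245.61
Buyer bears: brokerage 407.85 + delivery 449.79 + duty 1245.61 = 2103.25
Landed cost = invoice 12919.90 + 2103.25 = 15023.15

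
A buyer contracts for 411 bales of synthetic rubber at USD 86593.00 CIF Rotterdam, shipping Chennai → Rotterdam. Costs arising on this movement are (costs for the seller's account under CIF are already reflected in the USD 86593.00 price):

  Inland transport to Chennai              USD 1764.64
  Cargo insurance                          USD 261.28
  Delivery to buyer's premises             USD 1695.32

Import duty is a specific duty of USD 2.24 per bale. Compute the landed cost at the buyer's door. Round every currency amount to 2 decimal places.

CIF: the seller pays costs through ocean freight and marine insurance to the destination port.
Already in the invoice (seller's account under CIF): inland to port, insurance — exclude.
The CIF price already equals the CIF value: 86593.00
Import duty = 411 × 2.24 = 920.64
Buyer bears: delivery 1695.32 + duty 920.64 = 2615.96
Landed cost = invoice 86593.00 + 2615.96 = 89208.96

Total landed cost: USD 89208.96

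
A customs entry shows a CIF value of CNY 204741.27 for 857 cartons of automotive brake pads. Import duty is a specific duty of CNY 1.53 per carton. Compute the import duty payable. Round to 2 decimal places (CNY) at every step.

Import duty = 857 × 1.53 = 1311.21

Import duty: CNY 1311.21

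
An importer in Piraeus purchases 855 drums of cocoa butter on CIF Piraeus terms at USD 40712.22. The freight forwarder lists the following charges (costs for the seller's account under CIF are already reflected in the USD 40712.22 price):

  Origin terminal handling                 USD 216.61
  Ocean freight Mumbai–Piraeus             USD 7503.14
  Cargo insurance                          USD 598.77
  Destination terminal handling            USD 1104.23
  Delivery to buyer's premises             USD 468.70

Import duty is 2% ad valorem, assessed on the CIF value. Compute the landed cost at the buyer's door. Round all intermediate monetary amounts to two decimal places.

Total landed cost: USD 43099.39

CIF: the seller pays costs through ocean freight and marine insurance to the destination port.
Already in the invoice (seller's account under CIF): origin terminal, freight, insurance — exclude.
The CIF price already equals the CIF value: 40712.22
Import duty = 40712.22 × 2% = 814.24
Buyer bears: destination terminal 1104.23 + delivery 468.70 + duty 814.24 = 2387.17
Landed cost = invoice 40712.22 + 2387.17 = 43099.39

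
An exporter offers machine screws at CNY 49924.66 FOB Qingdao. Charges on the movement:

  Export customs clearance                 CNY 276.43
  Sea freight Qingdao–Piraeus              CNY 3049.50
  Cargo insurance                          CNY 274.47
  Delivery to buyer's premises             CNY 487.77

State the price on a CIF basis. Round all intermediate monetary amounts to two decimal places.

Not relevant to the conversion: export clearance — on the seller under both FOB and CIF; already in the FOB price and stays in the CIF price. delivery — on the buyer under both terms; not part of either seller's price.
From FOB to CIF, the seller additionally bears: freight, insurance.
CIF price = 49924.66 + 3049.50 + 274.47 = 53248.63

CIF price: CNY 53248.63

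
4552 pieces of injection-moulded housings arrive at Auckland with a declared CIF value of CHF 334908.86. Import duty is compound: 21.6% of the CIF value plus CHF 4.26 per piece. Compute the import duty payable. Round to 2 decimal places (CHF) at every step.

Import duty: CHF 91731.83

Ad valorem component: 334908.86 × 21.6% = 72340.31
Specific component: 4552 × 4.26 = 19391.52
Import duty = 72340.31 + 19391.52 = 91731.83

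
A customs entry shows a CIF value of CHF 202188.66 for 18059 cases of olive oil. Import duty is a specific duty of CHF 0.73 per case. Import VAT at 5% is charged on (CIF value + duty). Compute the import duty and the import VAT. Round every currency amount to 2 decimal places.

Import duty: CHF 13183.07; import VAT: CHF 10768.59

Import duty = 18059 × 0.73 = 13183.07
VAT base = CIF + duty = 202188.66 + 13183.07 = 215371.73
Import VAT = 215371.73 × 5% = 10768.59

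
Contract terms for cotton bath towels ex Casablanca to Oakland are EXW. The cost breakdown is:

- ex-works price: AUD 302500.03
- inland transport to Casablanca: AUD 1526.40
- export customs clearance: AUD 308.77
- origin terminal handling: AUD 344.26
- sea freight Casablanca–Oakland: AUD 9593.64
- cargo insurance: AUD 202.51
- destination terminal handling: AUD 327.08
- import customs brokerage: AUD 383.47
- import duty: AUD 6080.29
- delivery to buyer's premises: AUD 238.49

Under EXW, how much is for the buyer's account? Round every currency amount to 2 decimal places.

EXW: the seller makes goods available at their premises; the buyer bears all onward costs.
Seller's account: goods 302500.03 = 302500.03
Buyer's account: inland to port 1526.40 + export clearance 308.77 + origin terminal 344.26 + freight 9593.64 + insurance 202.51 + destination terminal 327.08 + brokerage 383.47 + duty 6080.29 + delivery 238.49 = 19004.91

Buyer's account: AUD 19004.91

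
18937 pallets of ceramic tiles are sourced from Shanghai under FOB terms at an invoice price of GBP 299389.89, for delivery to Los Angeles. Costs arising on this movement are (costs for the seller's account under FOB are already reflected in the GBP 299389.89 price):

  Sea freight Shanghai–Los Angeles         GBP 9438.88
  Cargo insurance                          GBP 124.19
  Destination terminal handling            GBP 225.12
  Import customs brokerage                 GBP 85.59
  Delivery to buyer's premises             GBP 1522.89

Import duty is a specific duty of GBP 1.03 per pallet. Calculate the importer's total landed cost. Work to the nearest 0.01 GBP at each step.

FOB: the seller bears costs until goods are on board at the origin port; the buyer bears freight, insurance and all costs thereafter.
CIF value = FOB price + freight + insurance = 299389.89 + 9438.88 + 124.19 = 308952.96
Import duty = 18937 × 1.03 = 19505.11
Buyer bears: freight 9438.88 + insurance 124.19 + destination terminal 225.12 + brokerage 85.59 + delivery 1522.89 + duty 19505.11 = 30901.78
Landed cost = invoice 299389.89 + 30901.78 = 330291.67

Total landed cost: GBP 330291.67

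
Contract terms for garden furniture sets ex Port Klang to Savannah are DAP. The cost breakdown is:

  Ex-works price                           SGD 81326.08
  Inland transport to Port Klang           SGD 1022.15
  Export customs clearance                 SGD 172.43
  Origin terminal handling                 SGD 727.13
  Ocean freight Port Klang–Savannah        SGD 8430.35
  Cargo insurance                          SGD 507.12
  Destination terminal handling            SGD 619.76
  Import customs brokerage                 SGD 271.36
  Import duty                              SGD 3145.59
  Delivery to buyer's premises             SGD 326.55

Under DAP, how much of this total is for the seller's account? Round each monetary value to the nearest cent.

Seller's account: SGD 93131.57

DAP: the seller bears all costs to the named destination except import duty and clearance.
Seller's account: goods 81326.08 + inland to port 1022.15 + export clearance 172.43 + origin terminal 727.13 + freight 8430.35 + insurance 507.12 + destination terminal 619.76 + delivery 326.55 = 93131.57
Buyer's account: brokerage 271.36 + duty 3145.59 = 3416.95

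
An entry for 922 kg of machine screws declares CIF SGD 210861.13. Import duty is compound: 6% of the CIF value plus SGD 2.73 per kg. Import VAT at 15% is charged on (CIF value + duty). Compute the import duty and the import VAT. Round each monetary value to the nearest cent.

Import duty: SGD 15168.73; import VAT: SGD 33904.48

Ad valorem component: 210861.13 × 6% = 12651.67
Specific component: 922 × 2.73 = 2517.06
Import duty = 12651.67 + 2517.06 = 15168.73
VAT base = CIF + duty = 210861.13 + 15168.73 = 226029.86
Import VAT = 226029.86 × 15% = 33904.48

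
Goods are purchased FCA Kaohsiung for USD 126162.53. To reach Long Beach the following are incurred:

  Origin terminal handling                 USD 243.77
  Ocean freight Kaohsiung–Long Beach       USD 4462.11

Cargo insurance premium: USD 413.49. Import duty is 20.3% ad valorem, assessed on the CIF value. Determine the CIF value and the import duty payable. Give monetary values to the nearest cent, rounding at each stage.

CIF value: USD 131281.90; import duty: USD 26650.23

CIF = FCA price + pre-shipment costs + freight + insurance
CIF = 126162.53 + 243.77 + 4462.11 + 413.49 = 131281.90
Import duty = 131281.90 × 20.3% = 26650.23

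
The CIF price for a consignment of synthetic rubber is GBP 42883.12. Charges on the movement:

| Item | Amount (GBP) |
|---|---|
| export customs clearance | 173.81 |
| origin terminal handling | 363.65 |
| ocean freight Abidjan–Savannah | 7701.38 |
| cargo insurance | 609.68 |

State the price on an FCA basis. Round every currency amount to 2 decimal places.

Not relevant to the conversion: export clearance — on the seller under both CIF and FCA; already in the CIF price and stays in the FCA price.
From CIF to FCA, the seller no longer bears: origin terminal, freight, insurance.
FCA price = 42883.12 − 363.65 − 7701.38 − 609.68 = 34208.41

FCA price: GBP 34208.41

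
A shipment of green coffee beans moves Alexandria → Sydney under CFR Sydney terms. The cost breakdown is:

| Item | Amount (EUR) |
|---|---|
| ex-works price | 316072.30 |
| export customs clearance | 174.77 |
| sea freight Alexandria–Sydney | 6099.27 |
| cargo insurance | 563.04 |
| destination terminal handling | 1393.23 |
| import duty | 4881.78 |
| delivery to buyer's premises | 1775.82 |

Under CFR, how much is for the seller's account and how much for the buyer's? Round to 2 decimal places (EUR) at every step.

CFR: the seller pays costs through ocean freight to the destination port, but not insurance.
Seller's account: goods 316072.30 + export clearance 174.77 + freight 6099.27 = 322346.34
Buyer's account: insurance 563.04 + destination terminal 1393.23 + duty 4881.78 + delivery 1775.82 = 8613.87

Seller: EUR 322346.34; buyer: EUR 8613.87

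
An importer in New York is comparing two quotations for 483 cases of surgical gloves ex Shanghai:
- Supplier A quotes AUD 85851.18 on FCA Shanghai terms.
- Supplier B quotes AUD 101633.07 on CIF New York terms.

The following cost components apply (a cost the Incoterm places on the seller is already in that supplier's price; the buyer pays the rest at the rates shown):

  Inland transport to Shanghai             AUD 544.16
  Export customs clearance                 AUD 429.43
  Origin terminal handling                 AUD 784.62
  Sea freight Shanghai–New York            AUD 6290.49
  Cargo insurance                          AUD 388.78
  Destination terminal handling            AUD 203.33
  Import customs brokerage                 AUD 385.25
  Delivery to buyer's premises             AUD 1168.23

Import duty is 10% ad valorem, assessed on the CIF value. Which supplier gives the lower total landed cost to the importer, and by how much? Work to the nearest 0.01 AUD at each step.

Supplier A (FCA):
CIF value = FCA price + origin terminal + freight + insurance = 85851.18 + 784.62 + 6290.49 + 388.78 = 93315.07
Import duty = 93315.07 × 10% = 9331.51
Buyer bears (A): 784.62 + 6290.49 + 388.78 + 203.33 + 385.25 + 1168.23 = 9220.70
Landed cost (A) = invoice 85851.18 + 9220.70 + duty 9331.51 = 104403.39
Supplier B (CIF):
The CIF price already equals the CIF value: 101633.07
Import duty = 101633.07 × 10% = 10163.31
Buyer bears (B): 203.33 + 385.25 + 1168.23 = 1756.81
Landed cost (B) = invoice 101633.07 + 1756.81 + duty 10163.31 = 113553.19
Difference = |104403.39 − 113553.19| = 9149.80

Supplier A is cheaper by AUD 9149.80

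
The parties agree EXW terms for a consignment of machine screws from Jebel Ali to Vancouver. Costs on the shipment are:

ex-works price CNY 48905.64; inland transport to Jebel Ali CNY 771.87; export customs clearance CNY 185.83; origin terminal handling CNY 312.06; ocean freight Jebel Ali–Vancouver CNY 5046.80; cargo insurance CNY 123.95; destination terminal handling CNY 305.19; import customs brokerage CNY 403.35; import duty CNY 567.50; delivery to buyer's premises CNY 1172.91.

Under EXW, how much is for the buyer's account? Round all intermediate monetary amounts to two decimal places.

Buyer's account: CNY 8889.46

EXW: the seller makes goods available at their premises; the buyer bears all onward costs.
Seller's account: goods 48905.64 = 48905.64
Buyer's account: inland to port 771.87 + export clearance 185.83 + origin terminal 312.06 + freight 5046.80 + insurance 123.95 + destination terminal 305.19 + brokerage 403.35 + duty 567.50 + delivery 1172.91 = 8889.46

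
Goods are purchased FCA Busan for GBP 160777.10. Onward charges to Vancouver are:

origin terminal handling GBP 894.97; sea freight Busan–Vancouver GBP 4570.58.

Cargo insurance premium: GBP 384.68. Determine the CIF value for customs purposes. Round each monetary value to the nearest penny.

CIF value: GBP 166627.33

CIF = FCA price + pre-shipment costs + freight + insurance
CIF = 160777.10 + 894.97 + 4570.58 + 384.68 = 166627.33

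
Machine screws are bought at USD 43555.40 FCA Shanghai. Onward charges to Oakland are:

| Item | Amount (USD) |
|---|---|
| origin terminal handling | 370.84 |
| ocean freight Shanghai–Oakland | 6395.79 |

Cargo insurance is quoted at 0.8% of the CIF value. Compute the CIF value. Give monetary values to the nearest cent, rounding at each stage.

Let C be the CIF value. C = FCA price + pre-shipment costs + freight + 0.8% × C
C − 0.8% × C = 43555.40 + 370.84 + 6395.79
0.992 × C = 50322.03
C = 50322.03 / 0.992 = 50727.85
Insurance premium = 0.8% × 50727.85 = 405.82

CIF value: USD 50727.85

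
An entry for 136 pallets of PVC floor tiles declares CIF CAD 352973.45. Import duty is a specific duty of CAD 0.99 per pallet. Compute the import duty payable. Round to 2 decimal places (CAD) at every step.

Import duty: CAD 134.64

Import duty = 136 × 0.99 = 134.64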